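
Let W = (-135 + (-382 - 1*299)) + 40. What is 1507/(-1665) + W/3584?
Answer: -836641/745920 ≈ -1.1216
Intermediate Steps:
W = -776 (W = (-135 + (-382 - 299)) + 40 = (-135 - 681) + 40 = -816 + 40 = -776)
1507/(-1665) + W/3584 = 1507/(-1665) - 776/3584 = 1507*(-1/1665) - 776*1/3584 = -1507/1665 - 97/448 = -836641/745920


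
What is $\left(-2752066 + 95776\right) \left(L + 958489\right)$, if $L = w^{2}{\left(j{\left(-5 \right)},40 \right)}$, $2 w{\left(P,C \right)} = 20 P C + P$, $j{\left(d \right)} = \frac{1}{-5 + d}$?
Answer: $- \frac{102011417664429}{40} \approx -2.5503 \cdot 10^{12}$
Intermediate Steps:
$w{\left(P,C \right)} = \frac{P}{2} + 10 C P$ ($w{\left(P,C \right)} = \frac{20 P C + P}{2} = \frac{20 C P + P}{2} = \frac{P + 20 C P}{2} = \frac{P}{2} + 10 C P$)
$L = \frac{641601}{400}$ ($L = \left(\frac{1 + 20 \cdot 40}{2 \left(-5 - 5\right)}\right)^{2} = \left(\frac{1 + 800}{2 \left(-10\right)}\right)^{2} = \left(\frac{1}{2} \left(- \frac{1}{10}\right) 801\right)^{2} = \left(- \frac{801}{20}\right)^{2} = \frac{641601}{400} \approx 1604.0$)
$\left(-2752066 + 95776\right) \left(L + 958489\right) = \left(-2752066 + 95776\right) \left(\frac{641601}{400} + 958489\right) = \left(-2656290\right) \frac{384037201}{400} = - \frac{102011417664429}{40}$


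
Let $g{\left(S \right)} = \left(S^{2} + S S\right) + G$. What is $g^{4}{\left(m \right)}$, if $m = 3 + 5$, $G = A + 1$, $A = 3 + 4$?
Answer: $342102016$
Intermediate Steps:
$A = 7$
$G = 8$ ($G = 7 + 1 = 8$)
$m = 8$
$g{\left(S \right)} = 8 + 2 S^{2}$ ($g{\left(S \right)} = \left(S^{2} + S S\right) + 8 = \left(S^{2} + S^{2}\right) + 8 = 2 S^{2} + 8 = 8 + 2 S^{2}$)
$g^{4}{\left(m \right)} = \left(8 + 2 \cdot 8^{2}\right)^{4} = \left(8 + 2 \cdot 64\right)^{4} = \left(8 + 128\right)^{4} = 136^{4} = 342102016$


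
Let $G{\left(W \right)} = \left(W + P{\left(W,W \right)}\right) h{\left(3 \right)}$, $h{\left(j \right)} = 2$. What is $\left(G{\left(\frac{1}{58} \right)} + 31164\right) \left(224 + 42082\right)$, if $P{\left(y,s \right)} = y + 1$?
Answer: $\frac{38236839696}{29} \approx 1.3185 \cdot 10^{9}$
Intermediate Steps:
$P{\left(y,s \right)} = 1 + y$
$G{\left(W \right)} = 2 + 4 W$ ($G{\left(W \right)} = \left(W + \left(1 + W\right)\right) 2 = \left(1 + 2 W\right) 2 = 2 + 4 W$)
$\left(G{\left(\frac{1}{58} \right)} + 31164\right) \left(224 + 42082\right) = \left(\left(2 + \frac{4}{58}\right) + 31164\right) \left(224 + 42082\right) = \left(\left(2 + 4 \cdot \frac{1}{58}\right) + 31164\right) 42306 = \left(\left(2 + \frac{2}{29}\right) + 31164\right) 42306 = \left(\frac{60}{29} + 31164\right) 42306 = \frac{903816}{29} \cdot 42306 = \frac{38236839696}{29}$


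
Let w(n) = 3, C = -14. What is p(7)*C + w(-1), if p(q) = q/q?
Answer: -11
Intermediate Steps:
p(q) = 1
p(7)*C + w(-1) = 1*(-14) + 3 = -14 + 3 = -11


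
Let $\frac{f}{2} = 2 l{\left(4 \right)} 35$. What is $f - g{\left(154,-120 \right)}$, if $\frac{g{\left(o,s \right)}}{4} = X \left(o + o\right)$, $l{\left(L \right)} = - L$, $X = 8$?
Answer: $-10416$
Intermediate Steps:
$f = -560$ ($f = 2 \cdot 2 \left(\left(-1\right) 4\right) 35 = 2 \cdot 2 \left(-4\right) 35 = 2 \left(\left(-8\right) 35\right) = 2 \left(-280\right) = -560$)
$g{\left(o,s \right)} = 64 o$ ($g{\left(o,s \right)} = 4 \cdot 8 \left(o + o\right) = 4 \cdot 8 \cdot 2 o = 4 \cdot 16 o = 64 o$)
$f - g{\left(154,-120 \right)} = -560 - 64 \cdot 154 = -560 - 9856 = -10416$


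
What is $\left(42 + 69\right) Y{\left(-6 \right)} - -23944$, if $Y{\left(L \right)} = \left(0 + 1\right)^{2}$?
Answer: $24055$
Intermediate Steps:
$Y{\left(L \right)} = 1$ ($Y{\left(L \right)} = 1^{2} = 1$)
$\left(42 + 69\right) Y{\left(-6 \right)} - -23944 = \left(42 + 69\right) 1 - -23944 = 111 \cdot 1 + 23944 = 111 + 23944 = 24055$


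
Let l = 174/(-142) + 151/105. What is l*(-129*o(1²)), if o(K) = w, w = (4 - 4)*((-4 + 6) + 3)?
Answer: 0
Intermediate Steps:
l = 1586/7455 (l = 174*(-1/142) + 151*(1/105) = -87/71 + 151/105 = 1586/7455 ≈ 0.21274)
w = 0 (w = 0*(2 + 3) = 0*5 = 0)
o(K) = 0
l*(-129*o(1²)) = 1586*(-129*0)/7455 = (1586/7455)*0 = 0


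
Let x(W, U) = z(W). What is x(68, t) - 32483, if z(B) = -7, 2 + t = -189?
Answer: -32490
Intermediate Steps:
t = -191 (t = -2 - 189 = -191)
x(W, U) = -7
x(68, t) - 32483 = -7 - 32483 = -32490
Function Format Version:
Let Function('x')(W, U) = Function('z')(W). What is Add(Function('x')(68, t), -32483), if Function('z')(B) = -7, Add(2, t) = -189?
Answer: -32490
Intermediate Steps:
t = -191 (t = Add(-2, -189) = -191)
Function('x')(W, U) = -7
Add(Function('x')(68, t), -32483) = Add(-7, -32483) = -32490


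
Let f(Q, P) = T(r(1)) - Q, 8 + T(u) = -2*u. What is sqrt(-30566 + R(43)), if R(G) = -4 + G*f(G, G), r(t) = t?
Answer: I*sqrt(32849) ≈ 181.24*I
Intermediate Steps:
T(u) = -8 - 2*u
f(Q, P) = -10 - Q (f(Q, P) = (-8 - 2*1) - Q = (-8 - 2) - Q = -10 - Q)
R(G) = -4 + G*(-10 - G)
sqrt(-30566 + R(43)) = sqrt(-30566 + (-4 - 1*43*(10 + 43))) = sqrt(-30566 + (-4 - 1*43*53)) = sqrt(-30566 + (-4 - 2279)) = sqrt(-30566 - 2283) = sqrt(-32849) = I*sqrt(32849)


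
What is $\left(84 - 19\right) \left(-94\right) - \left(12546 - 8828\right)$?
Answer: $-9828$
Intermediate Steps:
$\left(84 - 19\right) \left(-94\right) - \left(12546 - 8828\right) = 65 \left(-94\right) - \left(12546 - 8828\right) = -6110 - 3718 = -9828$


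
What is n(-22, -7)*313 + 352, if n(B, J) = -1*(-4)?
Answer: 1604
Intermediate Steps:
n(B, J) = 4
n(-22, -7)*313 + 352 = 4*313 + 352 = 1252 + 352 = 1604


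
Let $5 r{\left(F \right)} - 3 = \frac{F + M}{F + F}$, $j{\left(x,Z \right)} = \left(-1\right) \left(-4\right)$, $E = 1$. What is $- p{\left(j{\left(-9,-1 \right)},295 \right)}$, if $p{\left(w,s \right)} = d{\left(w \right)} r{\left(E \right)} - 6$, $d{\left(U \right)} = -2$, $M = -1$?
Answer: $\frac{36}{5} \approx 7.2$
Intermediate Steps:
$j{\left(x,Z \right)} = 4$
$r{\left(F \right)} = \frac{3}{5} + \frac{-1 + F}{10 F}$ ($r{\left(F \right)} = \frac{3}{5} + \frac{\left(F - 1\right) \frac{1}{F + F}}{5} = \frac{3}{5} + \frac{\left(-1 + F\right) \frac{1}{2 F}}{5} = \frac{3}{5} + \frac{\frac{1}{2} \frac{1}{F} \left(-1 + F\right)}{5} = \frac{3}{5} + \frac{-1 + F}{10 F}$)
$p{\left(w,s \right)} = - \frac{36}{5}$ ($p{\left(w,s \right)} = - 2 \frac{-1 + 7 \cdot 1}{10 \cdot 1} - 6 = - 2 \cdot \frac{1}{10} \cdot 1 \left(-1 + 7\right) - 6 = - 2 \cdot \frac{1}{10} \cdot 1 \cdot 6 - 6 = \left(-2\right) \frac{3}{5} - 6 = - \frac{6}{5} - 6 = - \frac{36}{5}$)
$- p{\left(j{\left(-9,-1 \right)},295 \right)} = \left(-1\right) \left(- \frac{36}{5}\right) = \frac{36}{5}$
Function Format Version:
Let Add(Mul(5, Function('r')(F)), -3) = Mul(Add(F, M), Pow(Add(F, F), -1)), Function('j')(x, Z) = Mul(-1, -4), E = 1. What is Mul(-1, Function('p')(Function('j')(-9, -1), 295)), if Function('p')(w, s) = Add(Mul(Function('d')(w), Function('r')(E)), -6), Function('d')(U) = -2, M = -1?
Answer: Rational(36, 5) ≈ 7.2000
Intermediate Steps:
Function('j')(x, Z) = 4
Function('r')(F) = Add(Rational(3, 5), Mul(Rational(1, 10), Pow(F, -1), Add(-1, F))) (Function('r')(F) = Add(Rational(3, 5), Mul(Rational(1, 5), Mul(Add(F, -1), Pow(Add(F, F), -1)))) = Add(Rational(3, 5), Mul(Rational(1, 5), Mul(Add(-1, F), Pow(Mul(2, F), -1)))) = Add(Rational(3, 5), Mul(Rational(1, 5), Mul(Add(-1, F), Mul(Rational(1, 2), Pow(F, -1))))) = Add(Rational(3, 5), Mul(Rational(1, 5), Mul(Rational(1, 2), Pow(F, -1), Add(-1, F)))) = Add(Rational(3, 5), Mul(Rational(1, 10), Pow(F, -1), Add(-1, F))))
Function('p')(w, s) = Rational(-36, 5) (Function('p')(w, s) = Add(Mul(-2, Mul(Rational(1, 10), Pow(1, -1), Add(-1, Mul(7, 1)))), -6) = Add(Mul(-2, Mul(Rational(1, 10), 1, Add(-1, 7))), -6) = Add(Mul(-2, Mul(Rational(1, 10), 1, 6)), -6) = Add(Mul(-2, Rational(3, 5)), -6) = Add(Rational(-6, 5), -6) = Rational(-36, 5))
Mul(-1, Function('p')(Function('j')(-9, -1), 295)) = Mul(-1, Rational(-36, 5)) = Rational(36, 5)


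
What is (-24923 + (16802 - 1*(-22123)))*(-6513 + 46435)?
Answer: 558987844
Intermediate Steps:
(-24923 + (16802 - 1*(-22123)))*(-6513 + 46435) = (-24923 + (16802 + 22123))*39922 = (-24923 + 38925)*39922 = 14002*39922 = 558987844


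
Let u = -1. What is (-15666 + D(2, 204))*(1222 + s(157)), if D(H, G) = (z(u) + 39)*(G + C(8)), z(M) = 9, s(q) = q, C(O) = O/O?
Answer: -8034054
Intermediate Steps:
C(O) = 1
D(H, G) = 48 + 48*G (D(H, G) = (9 + 39)*(G + 1) = 48*(1 + G) = 48 + 48*G)
(-15666 + D(2, 204))*(1222 + s(157)) = (-15666 + (48 + 48*204))*(1222 + 157) = (-15666 + (48 + 9792))*1379 = (-15666 + 9840)*1379 = -5826*1379 = -8034054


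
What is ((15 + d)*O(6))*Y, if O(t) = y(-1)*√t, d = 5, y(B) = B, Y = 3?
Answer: -60*√6 ≈ -146.97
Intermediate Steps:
O(t) = -√t
((15 + d)*O(6))*Y = ((15 + 5)*(-√6))*3 = (20*(-√6))*3 = -20*√6*3 = -60*√6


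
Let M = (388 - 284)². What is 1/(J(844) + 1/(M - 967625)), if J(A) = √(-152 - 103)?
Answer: -956809/233448282932656 - 915483462481*I*√255/233448282932656 ≈ -4.0986e-9 - 0.062622*I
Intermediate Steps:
M = 10816 (M = 104² = 10816)
J(A) = I*√255 (J(A) = √(-255) = I*√255)
1/(J(844) + 1/(M - 967625)) = 1/(I*√255 + 1/(10816 - 967625)) = 1/(I*√255 + 1/(-956809)) = 1/(I*√255 - 1/956809) = 1/(-1/956809 + I*√255)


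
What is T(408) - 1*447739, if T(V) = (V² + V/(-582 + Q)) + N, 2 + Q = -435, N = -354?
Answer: -286980359/1019 ≈ -2.8163e+5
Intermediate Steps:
Q = -437 (Q = -2 - 435 = -437)
T(V) = -354 + V² - V/1019 (T(V) = (V² + V/(-582 - 437)) - 354 = (V² + V/(-1019)) - 354 = (V² - V/1019) - 354 = -354 + V² - V/1019)
T(408) - 1*447739 = (-354 + 408² - 1/1019*408) - 1*447739 = (-354 + 166464 - 408/1019) - 447739 = 169265682/1019 - 447739 = -286980359/1019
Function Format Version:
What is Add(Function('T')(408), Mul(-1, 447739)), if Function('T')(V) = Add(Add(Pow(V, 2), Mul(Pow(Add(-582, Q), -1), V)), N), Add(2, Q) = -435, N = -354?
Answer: Rational(-286980359, 1019) ≈ -2.8163e+5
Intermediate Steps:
Q = -437 (Q = Add(-2, -435) = -437)
Function('T')(V) = Add(-354, Pow(V, 2), Mul(Rational(-1, 1019), V)) (Function('T')(V) = Add(Add(Pow(V, 2), Mul(Pow(Add(-582, -437), -1), V)), -354) = Add(Add(Pow(V, 2), Mul(Pow(-1019, -1), V)), -354) = Add(Add(Pow(V, 2), Mul(Rational(-1, 1019), V)), -354) = Add(-354, Pow(V, 2), Mul(Rational(-1, 1019), V)))
Add(Function('T')(408), Mul(-1, 447739)) = Add(Add(-354, Pow(408, 2), Mul(Rational(-1, 1019), 408)), Mul(-1, 447739)) = Add(Add(-354, 166464, Rational(-408, 1019)), -447739) = Add(Rational(169265682, 1019), -447739) = Rational(-286980359, 1019)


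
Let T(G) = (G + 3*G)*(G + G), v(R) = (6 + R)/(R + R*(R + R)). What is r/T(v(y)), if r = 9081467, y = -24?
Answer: 40121921206/9 ≈ 4.4580e+9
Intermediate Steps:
v(R) = (6 + R)/(R + 2*R**2) (v(R) = (6 + R)/(R + R*(2*R)) = (6 + R)/(R + 2*R**2))
T(G) = 8*G**2 (T(G) = (4*G)*(2*G) = 8*G**2)
r/T(v(y)) = 9081467/((8*((6 - 24)/((-24)*(1 + 2*(-24))))**2)) = 9081467/((8*(-1/24*(-18)/(1 - 48))**2)) = 9081467/((8*(-1/24*(-18)/(-47))**2)) = 9081467/((8*(-1/24*(-1/47)*(-18))**2)) = 9081467/((8*(-3/188)**2)) = 9081467/((8*(9/35344))) = 9081467/(9/4418) = 9081467*(4418/9) = 40121921206/9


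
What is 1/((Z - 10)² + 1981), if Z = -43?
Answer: 1/4790 ≈ 0.00020877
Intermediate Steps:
1/((Z - 10)² + 1981) = 1/((-43 - 10)² + 1981) = 1/((-53)² + 1981) = 1/(2809 + 1981) = 1/4790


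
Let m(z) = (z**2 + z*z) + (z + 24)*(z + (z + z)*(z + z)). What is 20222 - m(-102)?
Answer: 3237506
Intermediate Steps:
m(z) = 2*z**2 + (24 + z)*(z + 4*z**2) (m(z) = (z**2 + z**2) + (24 + z)*(z + (2*z)*(2*z)) = 2*z**2 + (24 + z)*(z + 4*z**2))
20222 - m(-102) = 20222 - (-102)*(24 + 4*(-102)**2 + 99*(-102)) = 20222 - (-102)*(24 + 4*10404 - 10098) = 20222 - (-102)*(24 + 41616 - 10098) = 20222 - (-102)*31542 = 20222 - 1*(-3217284) = 20222 + 3217284 = 3237506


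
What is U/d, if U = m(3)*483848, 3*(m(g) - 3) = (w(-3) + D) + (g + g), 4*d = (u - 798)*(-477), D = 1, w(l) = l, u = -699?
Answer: 25160096/2142207 ≈ 11.745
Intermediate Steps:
d = 714069/4 (d = ((-699 - 798)*(-477))/4 = (-1497*(-477))/4 = (1/4)*714069 = 714069/4 ≈ 1.7852e+5)
m(g) = 7/3 + 2*g/3 (m(g) = 3 + ((-3 + 1) + (g + g))/3 = 3 + (-2 + 2*g)/3 = 3 + (-2/3 + 2*g/3) = 7/3 + 2*g/3)
U = 6290024/3 (U = (7/3 + (2/3)*3)*483848 = (7/3 + 2)*483848 = (13/3)*483848 = 6290024/3 ≈ 2.0967e+6)
U/d = 6290024/(3*(714069/4)) = (6290024/3)*(4/714069) = 25160096/2142207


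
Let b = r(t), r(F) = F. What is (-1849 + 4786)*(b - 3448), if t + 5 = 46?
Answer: -10006359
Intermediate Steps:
t = 41 (t = -5 + 46 = 41)
b = 41
(-1849 + 4786)*(b - 3448) = (-1849 + 4786)*(41 - 3448) = 2937*(-3407) = -10006359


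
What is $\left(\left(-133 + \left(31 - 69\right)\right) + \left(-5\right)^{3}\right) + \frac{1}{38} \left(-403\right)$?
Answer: $- \frac{11651}{38} \approx -306.61$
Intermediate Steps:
$\left(\left(-133 + \left(31 - 69\right)\right) + \left(-5\right)^{3}\right) + \frac{1}{38} \left(-403\right) = \left(\left(-133 + \left(31 - 69\right)\right) - 125\right) + \frac{1}{38} \left(-403\right) = \left(\left(-133 - 38\right) - 125\right) - \frac{403}{38} = \left(-171 - 125\right) - \frac{403}{38} = -296 - \frac{403}{38} = - \frac{11651}{38}$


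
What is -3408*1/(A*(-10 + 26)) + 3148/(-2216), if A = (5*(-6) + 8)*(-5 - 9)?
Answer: -180199/85316 ≈ -2.1121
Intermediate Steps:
A = 308 (A = (-30 + 8)*(-14) = -22*(-14) = 308)
-3408*1/(A*(-10 + 26)) + 3148/(-2216) = -3408*1/(308*(-10 + 26)) + 3148/(-2216) = -3408/(16*308) + 3148*(-1/2216) = -3408/4928 - 787/554 = -3408*1/4928 - 787/554 = -213/308 - 787/554 = -180199/85316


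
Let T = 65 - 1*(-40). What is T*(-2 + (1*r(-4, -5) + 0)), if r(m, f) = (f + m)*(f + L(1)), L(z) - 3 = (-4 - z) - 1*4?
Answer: 10185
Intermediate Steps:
L(z) = -5 - z (L(z) = 3 + ((-4 - z) - 1*4) = 3 + ((-4 - z) - 4) = 3 + (-8 - z) = -5 - z)
r(m, f) = (-6 + f)*(f + m) (r(m, f) = (f + m)*(f + (-5 - 1*1)) = (f + m)*(f + (-5 - 1)) = (f + m)*(f - 6) = (f + m)*(-6 + f) = (-6 + f)*(f + m))
T = 105 (T = 65 + 40 = 105)
T*(-2 + (1*r(-4, -5) + 0)) = 105*(-2 + (1*((-5)**2 - 6*(-5) - 6*(-4) - 5*(-4)) + 0)) = 105*(-2 + (1*(25 + 30 + 24 + 20) + 0)) = 105*(-2 + (1*99 + 0)) = 105*(-2 + (99 + 0)) = 105*(-2 + 99) = 105*97 = 10185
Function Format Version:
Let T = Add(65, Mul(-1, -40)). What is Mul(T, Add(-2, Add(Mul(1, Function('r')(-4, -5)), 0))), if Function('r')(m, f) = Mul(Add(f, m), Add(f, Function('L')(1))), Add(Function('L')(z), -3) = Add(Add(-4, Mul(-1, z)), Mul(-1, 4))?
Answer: 10185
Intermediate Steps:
Function('L')(z) = Add(-5, Mul(-1, z)) (Function('L')(z) = Add(3, Add(Add(-4, Mul(-1, z)), Mul(-1, 4))) = Add(3, Add(Add(-4, Mul(-1, z)), -4)) = Add(3, Add(-8, Mul(-1, z))) = Add(-5, Mul(-1, z)))
Function('r')(m, f) = Mul(Add(-6, f), Add(f, m)) (Function('r')(m, f) = Mul(Add(f, m), Add(f, Add(-5, Mul(-1, 1)))) = Mul(Add(f, m), Add(f, Add(-5, -1))) = Mul(Add(f, m), Add(f, -6)) = Mul(Add(f, m), Add(-6, f)) = Mul(Add(-6, f), Add(f, m)))
T = 105 (T = Add(65, 40) = 105)
Mul(T, Add(-2, Add(Mul(1, Function('r')(-4, -5)), 0))) = Mul(105, Add(-2, Add(Mul(1, Add(Pow(-5, 2), Mul(-6, -5), Mul(-6, -4), Mul(-5, -4))), 0))) = Mul(105, Add(-2, Add(Mul(1, Add(25, 30, 24, 20)), 0))) = Mul(105, Add(-2, Add(Mul(1, 99), 0))) = Mul(105, Add(-2, Add(99, 0))) = Mul(105, Add(-2, 99)) = Mul(105, 97) = 10185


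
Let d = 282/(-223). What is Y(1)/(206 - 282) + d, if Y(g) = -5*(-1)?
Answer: -22547/16948 ≈ -1.3304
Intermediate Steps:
d = -282/223 (d = 282*(-1/223) = -282/223 ≈ -1.2646)
Y(g) = 5
Y(1)/(206 - 282) + d = 5/(206 - 282) - 282/223 = 5/(-76) - 282/223 = 5*(-1/76) - 282/223 = -5/76 - 282/223 = -22547/16948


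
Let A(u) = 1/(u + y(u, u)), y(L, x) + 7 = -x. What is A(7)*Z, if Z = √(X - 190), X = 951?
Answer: -√761/7 ≈ -3.9409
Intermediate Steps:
y(L, x) = -7 - x
A(u) = -⅐ (A(u) = 1/(u + (-7 - u)) = 1/(-7) = -⅐)
Z = √761 (Z = √(951 - 190) = √761 ≈ 27.586)
A(7)*Z = -√761/7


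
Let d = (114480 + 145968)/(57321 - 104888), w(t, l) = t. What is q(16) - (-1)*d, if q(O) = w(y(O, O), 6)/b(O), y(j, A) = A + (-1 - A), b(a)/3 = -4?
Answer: -3077809/570804 ≈ -5.3921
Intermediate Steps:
b(a) = -12 (b(a) = 3*(-4) = -12)
y(j, A) = -1
d = -260448/47567 (d = 260448/(-47567) = 260448*(-1/47567) = -260448/47567 ≈ -5.4754)
q(O) = 1/12 (q(O) = -1/(-12) = -1/12*(-1) = 1/12)
q(16) - (-1)*d = 1/12 - (-1)*(-260448)/47567 = 1/12 - 1*260448/47567 = 1/12 - 260448/47567 = -3077809/570804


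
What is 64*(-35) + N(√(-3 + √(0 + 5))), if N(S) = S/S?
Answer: -2239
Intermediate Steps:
N(S) = 1
64*(-35) + N(√(-3 + √(0 + 5))) = 64*(-35) + 1 = -2240 + 1 = -2239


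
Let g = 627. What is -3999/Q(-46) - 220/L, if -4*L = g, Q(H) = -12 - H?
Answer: -225223/1938 ≈ -116.21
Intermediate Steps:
L = -627/4 (L = -1/4*627 = -627/4 ≈ -156.75)
-3999/Q(-46) - 220/L = -3999/(-12 - 1*(-46)) - 220/(-627/4) = -3999/(-12 + 46) - 220*(-4/627) = -3999/34 + 80/57 = -225223/1938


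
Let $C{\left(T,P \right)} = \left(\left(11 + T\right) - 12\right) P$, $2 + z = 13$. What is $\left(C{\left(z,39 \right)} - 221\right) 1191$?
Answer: $201279$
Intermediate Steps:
$z = 11$ ($z = -2 + 13 = 11$)
$C{\left(T,P \right)} = P \left(-1 + T\right)$ ($C{\left(T,P \right)} = \left(\left(11 + T\right) - 12\right) P = \left(-1 + T\right) P = P \left(-1 + T\right)$)
$\left(C{\left(z,39 \right)} - 221\right) 1191 = \left(39 \left(-1 + 11\right) - 221\right) 1191 = \left(39 \cdot 10 - 221\right) 1191 = \left(390 - 221\right) 1191 = 169 \cdot 1191 = 201279$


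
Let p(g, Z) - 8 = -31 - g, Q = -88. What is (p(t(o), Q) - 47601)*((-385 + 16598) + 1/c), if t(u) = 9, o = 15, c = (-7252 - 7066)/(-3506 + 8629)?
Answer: -11057172659763/14318 ≈ -7.7226e+8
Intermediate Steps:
c = -14318/5123 ≈ -2.7948
p(g, Z) = -23 - g (p(g, Z) = 8 + (-31 - g) = -23 - g)
(p(t(o), Q) - 47601)*((-385 + 16598) + 1/c) = ((-23 - 1*9) - 47601)*((-385 + 16598) + 1/(-14318/5123)) = ((-23 - 9) - 47601)*(16213 - 5123/14318) = (-32 - 47601)*(232132611/14318) = -47633*232132611/14318 = -11057172659763/14318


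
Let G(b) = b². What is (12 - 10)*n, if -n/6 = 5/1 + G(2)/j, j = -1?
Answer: -12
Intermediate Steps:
n = -6 (n = -6*(5/1 + 2²/(-1)) = -6*(5*1 + 4*(-1)) = -6*(5 - 4) = -6*1 = -6)
(12 - 10)*n = (12 - 10)*(-6) = 2*(-6) = -12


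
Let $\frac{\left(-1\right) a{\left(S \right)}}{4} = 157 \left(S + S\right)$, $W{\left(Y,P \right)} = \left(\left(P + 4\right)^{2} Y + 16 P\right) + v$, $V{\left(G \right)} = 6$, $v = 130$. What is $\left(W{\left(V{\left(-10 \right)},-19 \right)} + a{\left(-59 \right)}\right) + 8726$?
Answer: $84006$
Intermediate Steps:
$W{\left(Y,P \right)} = 130 + 16 P + Y \left(4 + P\right)^{2}$ ($W{\left(Y,P \right)} = \left(\left(P + 4\right)^{2} Y + 16 P\right) + 130 = \left(\left(4 + P\right)^{2} Y + 16 P\right) + 130 = \left(Y \left(4 + P\right)^{2} + 16 P\right) + 130 = \left(16 P + Y \left(4 + P\right)^{2}\right) + 130 = 130 + 16 P + Y \left(4 + P\right)^{2}$)
$a{\left(S \right)} = - 1256 S$ ($a{\left(S \right)} = - 4 \cdot 157 \left(S + S\right) = - 4 \cdot 157 \cdot 2 S = - 4 \cdot 314 S = - 1256 S$)
$\left(W{\left(V{\left(-10 \right)},-19 \right)} + a{\left(-59 \right)}\right) + 8726 = \left(\left(130 + 16 \left(-19\right) + 6 \left(4 - 19\right)^{2}\right) - -74104\right) + 8726 = \left(\left(130 - 304 + 6 \left(-15\right)^{2}\right) + 74104\right) + 8726 = \left(\left(130 - 304 + 6 \cdot 225\right) + 74104\right) + 8726 = \left(\left(130 - 304 + 1350\right) + 74104\right) + 8726 = \left(1176 + 74104\right) + 8726 = 75280 + 8726 = 84006$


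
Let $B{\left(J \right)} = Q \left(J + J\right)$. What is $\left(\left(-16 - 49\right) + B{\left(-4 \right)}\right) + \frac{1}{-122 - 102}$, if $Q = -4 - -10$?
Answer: $- \frac{25313}{224} \approx -113.0$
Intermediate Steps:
$Q = 6$ ($Q = -4 + 10 = 6$)
$B{\left(J \right)} = 12 J$ ($B{\left(J \right)} = 6 \left(J + J\right) = 6 \cdot 2 J = 12 J$)
$\left(\left(-16 - 49\right) + B{\left(-4 \right)}\right) + \frac{1}{-122 - 102} = \left(\left(-16 - 49\right) + 12 \left(-4\right)\right) + \frac{1}{-122 - 102} = \left(-65 - 48\right) + \frac{1}{-224} = -113 - \frac{1}{224} = - \frac{25313}{224}$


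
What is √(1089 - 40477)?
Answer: 2*I*√9847 ≈ 198.46*I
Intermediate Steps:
√(1089 - 40477) = √(-39388) = 2*I*√9847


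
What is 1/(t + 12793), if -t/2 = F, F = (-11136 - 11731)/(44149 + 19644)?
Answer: 63793/816149583 ≈ 7.8163e-5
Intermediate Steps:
F = -22867/63793 ≈ -0.35846
t = 45734/63793 (t = -2*(-22867/63793) = 45734/63793 ≈ 0.71691)
1/(t + 12793) = 1/(45734/63793 + 12793) = 1/(816149583/63793) = 63793/816149583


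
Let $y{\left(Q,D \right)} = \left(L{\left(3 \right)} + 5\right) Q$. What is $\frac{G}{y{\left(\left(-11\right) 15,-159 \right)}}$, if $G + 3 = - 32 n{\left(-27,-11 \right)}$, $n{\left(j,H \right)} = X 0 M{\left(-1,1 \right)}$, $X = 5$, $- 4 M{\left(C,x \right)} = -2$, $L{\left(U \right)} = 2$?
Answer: $\frac{1}{385} \approx 0.0025974$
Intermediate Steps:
$M{\left(C,x \right)} = \frac{1}{2}$ ($M{\left(C,x \right)} = \left(- \frac{1}{4}\right) \left(-2\right) = \frac{1}{2}$)
$n{\left(j,H \right)} = 0$ ($n{\left(j,H \right)} = 5 \cdot 0 \cdot \frac{1}{2} = 0 \cdot \frac{1}{2} = 0$)
$y{\left(Q,D \right)} = 7 Q$ ($y{\left(Q,D \right)} = \left(2 + 5\right) Q = 7 Q$)
$G = -3$ ($G = -3 - 0 = -3 + 0 = -3$)
$\frac{G}{y{\left(\left(-11\right) 15,-159 \right)}} = - \frac{3}{7 \left(\left(-11\right) 15\right)} = - \frac{3}{7 \left(-165\right)} = - \frac{3}{-1155} = \left(-3\right) \left(- \frac{1}{1155}\right) = \frac{1}{385}$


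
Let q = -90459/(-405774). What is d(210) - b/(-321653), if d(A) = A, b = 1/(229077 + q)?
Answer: 697638624847013576/3322088689747469 ≈ 210.00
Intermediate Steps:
q = 10051/45086 (q = -90459*(-1/405774) = 10051/45086 ≈ 0.22293)
b = 45086/10328175673 (b = 1/(229077 + 10051/45086) = 1/(10328175673/45086) = 45086/10328175673 ≈ 4.3653e-6)
d(210) - b/(-321653) = 210 - 45086/(10328175673*(-321653)) = 210 - 45086*(-1)/(10328175673*321653) = 210 - 1*(-45086/3322088689747469) = 210 + 45086/3322088689747469 = 697638624847013576/3322088689747469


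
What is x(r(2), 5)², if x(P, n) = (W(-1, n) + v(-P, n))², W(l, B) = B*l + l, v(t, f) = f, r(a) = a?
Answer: 1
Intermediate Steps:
W(l, B) = l + B*l
x(P, n) = 1 (x(P, n) = (-(1 + n) + n)² = ((-1 - n) + n)² = (-1)² = 1)
x(r(2), 5)² = 1² = 1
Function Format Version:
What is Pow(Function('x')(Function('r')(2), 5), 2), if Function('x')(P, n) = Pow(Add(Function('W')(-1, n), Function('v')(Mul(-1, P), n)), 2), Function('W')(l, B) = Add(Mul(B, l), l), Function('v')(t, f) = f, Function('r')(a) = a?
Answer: 1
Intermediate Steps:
Function('W')(l, B) = Add(l, Mul(B, l))
Function('x')(P, n) = 1 (Function('x')(P, n) = Pow(Add(Mul(-1, Add(1, n)), n), 2) = Pow(Add(Add(-1, Mul(-1, n)), n), 2) = Pow(-1, 2) = 1)
Pow(Function('x')(Function('r')(2), 5), 2) = Pow(1, 2) = 1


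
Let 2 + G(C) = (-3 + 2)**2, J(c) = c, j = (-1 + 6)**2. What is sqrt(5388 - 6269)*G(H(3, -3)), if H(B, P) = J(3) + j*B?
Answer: -I*sqrt(881) ≈ -29.682*I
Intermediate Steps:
j = 25 (j = 5**2 = 25)
H(B, P) = 3 + 25*B
G(C) = -1 (G(C) = -2 + (-3 + 2)**2 = -2 + (-1)**2 = -2 + 1 = -1)
sqrt(5388 - 6269)*G(H(3, -3)) = sqrt(5388 - 6269)*(-1) = sqrt(-881)*(-1) = (I*sqrt(881))*(-1) = -I*sqrt(881)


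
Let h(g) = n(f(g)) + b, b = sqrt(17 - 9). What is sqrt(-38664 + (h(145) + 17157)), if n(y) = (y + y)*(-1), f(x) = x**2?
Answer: sqrt(-63557 + 2*sqrt(2)) ≈ 252.1*I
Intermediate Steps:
n(y) = -2*y (n(y) = (2*y)*(-1) = -2*y)
b = 2*sqrt(2) (b = sqrt(8) = 2*sqrt(2) ≈ 2.8284)
h(g) = -2*g**2 + 2*sqrt(2)
sqrt(-38664 + (h(145) + 17157)) = sqrt(-38664 + ((-2*145**2 + 2*sqrt(2)) + 17157)) = sqrt(-38664 + ((-2*21025 + 2*sqrt(2)) + 17157)) = sqrt(-38664 + ((-42050 + 2*sqrt(2)) + 17157)) = sqrt(-38664 + (-24893 + 2*sqrt(2))) = sqrt(-63557 + 2*sqrt(2))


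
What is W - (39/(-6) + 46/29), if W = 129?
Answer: 7767/58 ≈ 133.91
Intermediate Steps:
W - (39/(-6) + 46/29) = 129 - (39/(-6) + 46/29) = 129 - (39*(-1/6) + 46*(1/29)) = 129 - (-13/2 + 46/29) = 129 - 1*(-285/58) = 129 + 285/58 = 7767/58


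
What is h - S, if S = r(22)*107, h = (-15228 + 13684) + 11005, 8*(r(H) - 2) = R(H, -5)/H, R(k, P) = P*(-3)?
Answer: 1625867/176 ≈ 9237.9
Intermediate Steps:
R(k, P) = -3*P
r(H) = 2 + 15/(8*H) (r(H) = 2 + ((-3*(-5))/H)/8 = 2 + (15/H)/8 = 2 + 15/(8*H))
h = 9461 (h = -1544 + 11005 = 9461)
S = 39269/176 (S = (2 + (15/8)/22)*107 = (2 + (15/8)*(1/22))*107 = (2 + 15/176)*107 = (367/176)*107 = 39269/176 ≈ 223.12)
h - S = 9461 - 1*39269/176 = 9461 - 39269/176 = 1625867/176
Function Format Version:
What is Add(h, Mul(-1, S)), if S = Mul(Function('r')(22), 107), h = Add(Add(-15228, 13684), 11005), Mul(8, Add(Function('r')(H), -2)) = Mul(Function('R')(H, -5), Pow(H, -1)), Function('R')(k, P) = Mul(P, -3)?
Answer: Rational(1625867, 176) ≈ 9237.9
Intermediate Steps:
Function('R')(k, P) = Mul(-3, P)
Function('r')(H) = Add(2, Mul(Rational(15, 8), Pow(H, -1))) (Function('r')(H) = Add(2, Mul(Rational(1, 8), Mul(Mul(-3, -5), Pow(H, -1)))) = Add(2, Mul(Rational(1, 8), Mul(15, Pow(H, -1)))) = Add(2, Mul(Rational(15, 8), Pow(H, -1))))
h = 9461 (h = Add(-1544, 11005) = 9461)
S = Rational(39269, 176) (S = Mul(Add(2, Mul(Rational(15, 8), Pow(22, -1))), 107) = Mul(Add(2, Mul(Rational(15, 8), Rational(1, 22))), 107) = Mul(Add(2, Rational(15, 176)), 107) = Mul(Rational(367, 176), 107) = Rational(39269, 176) ≈ 223.12)
Add(h, Mul(-1, S)) = Add(9461, Mul(-1, Rational(39269, 176))) = Add(9461, Rational(-39269, 176)) = Rational(1625867, 176)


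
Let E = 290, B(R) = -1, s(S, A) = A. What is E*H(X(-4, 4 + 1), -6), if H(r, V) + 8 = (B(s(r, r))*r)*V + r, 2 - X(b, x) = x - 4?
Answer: -290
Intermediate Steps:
X(b, x) = 6 - x (X(b, x) = 2 - (x - 4) = 2 - (-4 + x) = 2 + (4 - x) = 6 - x)
H(r, V) = -8 + r - V*r (H(r, V) = -8 + ((-r)*V + r) = -8 + (-V*r + r) = -8 + (r - V*r) = -8 + r - V*r)
E*H(X(-4, 4 + 1), -6) = 290*(-8 + (6 - (4 + 1)) - 1*(-6)*(6 - (4 + 1))) = 290*(-8 + (6 - 1*5) - 1*(-6)*(6 - 1*5)) = 290*(-8 + (6 - 5) - 1*(-6)*(6 - 5)) = 290*(-8 + 1 - 1*(-6)*1) = 290*(-8 + 1 + 6) = 290*(-1) = -290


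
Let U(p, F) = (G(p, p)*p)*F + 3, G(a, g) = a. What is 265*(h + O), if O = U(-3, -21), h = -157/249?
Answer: -12314815/249 ≈ -49457.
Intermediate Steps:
h = -157/249 (h = -157*1/249 = -157/249 ≈ -0.63052)
U(p, F) = 3 + F*p**2 (U(p, F) = (p*p)*F + 3 = p**2*F + 3 = F*p**2 + 3 = 3 + F*p**2)
O = -186 (O = 3 - 21*(-3)**2 = 3 - 21*9 = 3 - 189 = -186)
265*(h + O) = 265*(-157/249 - 186) = 265*(-46471/249) = -12314815/249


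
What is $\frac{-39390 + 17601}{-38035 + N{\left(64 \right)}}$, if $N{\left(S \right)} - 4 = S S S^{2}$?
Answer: $- \frac{21789}{16739185} \approx -0.0013017$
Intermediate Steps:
$N{\left(S \right)} = 4 + S^{4}$ ($N{\left(S \right)} = 4 + S S S^{2} = 4 + S^{2} S^{2} = 4 + S^{4}$)
$\frac{-39390 + 17601}{-38035 + N{\left(64 \right)}} = \frac{-39390 + 17601}{-38035 + \left(4 + 64^{4}\right)} = - \frac{21789}{-38035 + \left(4 + 16777216\right)} = - \frac{21789}{-38035 + 16777220} = - \frac{21789}{16739185}$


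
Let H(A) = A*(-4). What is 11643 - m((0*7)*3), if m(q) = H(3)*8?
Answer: 11739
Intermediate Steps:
H(A) = -4*A
m(q) = -96 (m(q) = -4*3*8 = -12*8 = -96)
11643 - m((0*7)*3) = 11643 - 1*(-96) = 11643 + 96 = 11739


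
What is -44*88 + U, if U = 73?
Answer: -3799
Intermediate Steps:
-44*88 + U = -44*88 + 73 = -3872 + 73 = -3799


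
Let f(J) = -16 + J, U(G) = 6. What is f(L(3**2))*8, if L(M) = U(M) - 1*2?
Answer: -96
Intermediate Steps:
L(M) = 4 (L(M) = 6 - 1*2 = 6 - 2 = 4)
f(L(3**2))*8 = (-16 + 4)*8 = -12*8 = -96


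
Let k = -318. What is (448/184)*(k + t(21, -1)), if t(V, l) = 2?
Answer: -17696/23 ≈ -769.39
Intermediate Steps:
(448/184)*(k + t(21, -1)) = (448/184)*(-318 + 2) = (448*(1/184))*(-316) = (56/23)*(-316) = -17696/23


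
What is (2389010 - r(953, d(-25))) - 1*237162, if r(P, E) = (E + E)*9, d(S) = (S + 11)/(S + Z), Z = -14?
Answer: 27973940/13 ≈ 2.1518e+6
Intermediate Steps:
d(S) = (11 + S)/(-14 + S) (d(S) = (S + 11)/(S - 14) = (11 + S)/(-14 + S))
r(P, E) = 18*E (r(P, E) = (2*E)*9 = 18*E)
(2389010 - r(953, d(-25))) - 1*237162 = (2389010 - 18*(11 - 25)/(-14 - 25)) - 1*237162 = (2389010 - 18*-14/(-39)) - 237162 = (2389010 - 18*(-1/39*(-14))) - 237162 = (2389010 - 18*14/39) - 237162 = (2389010 - 1*84/13) - 237162 = (2389010 - 84/13) - 237162 = 31057046/13 - 237162 = 27973940/13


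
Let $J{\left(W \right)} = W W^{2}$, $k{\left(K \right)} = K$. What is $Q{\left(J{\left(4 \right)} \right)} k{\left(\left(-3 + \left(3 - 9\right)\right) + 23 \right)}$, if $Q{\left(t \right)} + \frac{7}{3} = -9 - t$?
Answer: $- \frac{3164}{3} \approx -1054.7$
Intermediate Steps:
$J{\left(W \right)} = W^{3}$
$Q{\left(t \right)} = - \frac{34}{3} - t$ ($Q{\left(t \right)} = - \frac{7}{3} - \left(9 + t\right) = - \frac{34}{3} - t$)
$Q{\left(J{\left(4 \right)} \right)} k{\left(\left(-3 + \left(3 - 9\right)\right) + 23 \right)} = \left(- \frac{34}{3} - 4^{3}\right) \left(\left(-3 + \left(3 - 9\right)\right) + 23\right) = \left(- \frac{34}{3} - 64\right) \left(\left(-3 - 6\right) + 23\right) = \left(- \frac{34}{3} - 64\right) \left(-9 + 23\right) = \left(- \frac{226}{3}\right) 14 = - \frac{3164}{3}$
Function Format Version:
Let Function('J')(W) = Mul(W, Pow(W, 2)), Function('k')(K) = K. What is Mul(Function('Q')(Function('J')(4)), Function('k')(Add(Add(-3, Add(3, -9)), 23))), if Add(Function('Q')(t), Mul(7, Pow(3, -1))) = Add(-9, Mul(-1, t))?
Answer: Rational(-3164, 3) ≈ -1054.7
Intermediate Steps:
Function('J')(W) = Pow(W, 3)
Function('Q')(t) = Add(Rational(-34, 3), Mul(-1, t)) (Function('Q')(t) = Add(Rational(-7, 3), Add(-9, Mul(-1, t))) = Add(Rational(-34, 3), Mul(-1, t)))
Mul(Function('Q')(Function('J')(4)), Function('k')(Add(Add(-3, Add(3, -9)), 23))) = Mul(Add(Rational(-34, 3), Mul(-1, Pow(4, 3))), Add(Add(-3, Add(3, -9)), 23)) = Mul(Add(Rational(-34, 3), Mul(-1, 64)), Add(Add(-3, -6), 23)) = Mul(Add(Rational(-34, 3), -64), Add(-9, 23)) = Mul(Rational(-226, 3), 14) = Rational(-3164, 3)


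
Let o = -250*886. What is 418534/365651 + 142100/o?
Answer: 407462739/809916965 ≈ 0.50309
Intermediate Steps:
o = -221500
418534/365651 + 142100/o = 418534/365651 + 142100/(-221500) = 418534*(1/365651) + 142100*(-1/221500) = 418534/365651 - 1421/2215 = 407462739/809916965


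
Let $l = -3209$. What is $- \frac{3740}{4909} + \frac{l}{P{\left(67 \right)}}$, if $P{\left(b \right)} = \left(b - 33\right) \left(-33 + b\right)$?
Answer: $- \frac{20076421}{5674804} \approx -3.5378$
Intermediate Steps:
$P{\left(b \right)} = \left(-33 + b\right)^{2}$ ($P{\left(b \right)} = \left(-33 + b\right) \left(-33 + b\right) = \left(-33 + b\right)^{2}$)
$- \frac{3740}{4909} + \frac{l}{P{\left(67 \right)}} = - \frac{3740}{4909} - \frac{3209}{\left(-33 + 67\right)^{2}} = \left(-3740\right) \frac{1}{4909} - \frac{3209}{34^{2}} = - \frac{3740}{4909} - \frac{3209}{1156} = - \frac{20076421}{5674804}$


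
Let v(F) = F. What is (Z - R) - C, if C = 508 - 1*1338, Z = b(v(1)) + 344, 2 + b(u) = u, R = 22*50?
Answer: 73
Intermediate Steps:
R = 1100
b(u) = -2 + u
Z = 343 (Z = (-2 + 1) + 344 = -1 + 344 = 343)
C = -830 (C = 508 - 1338 = -830)
(Z - R) - C = (343 - 1*1100) - 1*(-830) = (343 - 1100) + 830 = -757 + 830 = 73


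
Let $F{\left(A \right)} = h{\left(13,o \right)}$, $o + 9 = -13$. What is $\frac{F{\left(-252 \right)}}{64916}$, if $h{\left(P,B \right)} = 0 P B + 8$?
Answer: $\frac{2}{16229} \approx 0.00012324$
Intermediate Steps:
$o = -22$ ($o = -9 - 13 = -22$)
$h{\left(P,B \right)} = 8$ ($h{\left(P,B \right)} = 0 B + 8 = 0 + 8 = 8$)
$F{\left(A \right)} = 8$
$\frac{F{\left(-252 \right)}}{64916} = \frac{8}{64916} = 8 \cdot \frac{1}{64916} = \frac{2}{16229}$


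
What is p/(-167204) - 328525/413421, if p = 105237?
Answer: -98437879877/69125644884 ≈ -1.4240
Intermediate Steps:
p/(-167204) - 328525/413421 = 105237/(-167204) - 328525/413421 = 105237*(-1/167204) - 328525*1/413421 = -105237/167204 - 328525/413421 = -98437879877/69125644884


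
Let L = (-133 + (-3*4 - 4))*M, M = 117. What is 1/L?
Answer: -1/17433 ≈ -5.7362e-5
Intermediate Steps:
L = -17433 (L = (-133 + (-3*4 - 4))*117 = (-133 + (-12 - 4))*117 = (-133 - 16)*117 = -149*117 = -17433)
1/L = 1/(-17433) = -1/17433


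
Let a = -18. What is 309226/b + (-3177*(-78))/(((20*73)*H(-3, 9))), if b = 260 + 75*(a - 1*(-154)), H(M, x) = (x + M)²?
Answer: 52347137/1527160 ≈ 34.277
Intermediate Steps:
H(M, x) = (M + x)²
b = 10460 (b = 260 + 75*(-18 - 1*(-154)) = 260 + 75*(-18 + 154) = 260 + 75*136 = 260 + 10200 = 10460)
309226/b + (-3177*(-78))/(((20*73)*H(-3, 9))) = 309226/10460 + (-3177*(-78))/(((20*73)*(-3 + 9)²)) = 309226*(1/10460) + 247806/((1460*6²)) = 154613/5230 + 247806/((1460*36)) = 154613/5230 + 247806/52560 = 154613/5230 + 247806*(1/52560) = 154613/5230 + 13767/2920 = 52347137/1527160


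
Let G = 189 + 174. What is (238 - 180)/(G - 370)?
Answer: -58/7 ≈ -8.2857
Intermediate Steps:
G = 363
(238 - 180)/(G - 370) = (238 - 180)/(363 - 370) = 58/(-7) = 58*(-⅐) = -58/7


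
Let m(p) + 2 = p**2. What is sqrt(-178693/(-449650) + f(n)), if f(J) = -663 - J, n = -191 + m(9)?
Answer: I*sqrt(8417667538)/3910 ≈ 23.465*I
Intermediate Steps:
m(p) = -2 + p**2
n = -112 (n = -191 + (-2 + 9**2) = -191 + (-2 + 81) = -191 + 79 = -112)
sqrt(-178693/(-449650) + f(n)) = sqrt(-178693/(-449650) + (-663 - 1*(-112))) = sqrt(-178693*(-1/449650) + (-663 + 112)) = sqrt(178693/449650 - 551) = sqrt(-247578457/449650) = I*sqrt(8417667538)/3910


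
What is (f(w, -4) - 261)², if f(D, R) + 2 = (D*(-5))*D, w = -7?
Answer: 258064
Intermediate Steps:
f(D, R) = -2 - 5*D² (f(D, R) = -2 + (D*(-5))*D = -2 + (-5*D)*D = -2 - 5*D²)
(f(w, -4) - 261)² = ((-2 - 5*(-7)²) - 261)² = ((-2 - 5*49) - 261)² = ((-2 - 245) - 261)² = (-247 - 261)² = (-508)² = 258064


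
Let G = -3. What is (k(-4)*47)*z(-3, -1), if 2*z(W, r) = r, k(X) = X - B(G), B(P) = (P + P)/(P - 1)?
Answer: 517/4 ≈ 129.25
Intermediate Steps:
B(P) = 2*P/(-1 + P) (B(P) = (2*P)/(-1 + P) = 2*P/(-1 + P))
k(X) = -3/2 + X (k(X) = X - 2*(-3)/(-1 - 3) = X - 2*(-3)/(-4) = X - 2*(-3)*(-1)/4 = X - 1*3/2 = X - 3/2 = -3/2 + X)
z(W, r) = r/2
(k(-4)*47)*z(-3, -1) = ((-3/2 - 4)*47)*((½)*(-1)) = -11/2*47*(-½) = -517/2*(-½) = 517/4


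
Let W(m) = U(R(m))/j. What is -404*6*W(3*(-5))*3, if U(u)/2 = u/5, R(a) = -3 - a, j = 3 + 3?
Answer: -29088/5 ≈ -5817.6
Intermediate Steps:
j = 6
U(u) = 2*u/5 (U(u) = 2*(u/5) = 2*u/5)
W(m) = -1/5 - m/15 (W(m) = (2*(-3 - m)/5)/6 = (-6/5 - 2*m/5)*(1/6) = -1/5 - m/15)
-404*6*W(3*(-5))*3 = -404*6*(-1/5 - (-5)/5)*3 = -404*6*(-1/5 - 1/15*(-15))*3 = -404*6*(-1/5 + 1)*3 = -404*6*(4/5)*3 = -9696*3/5 = -404*72/5 = -29088/5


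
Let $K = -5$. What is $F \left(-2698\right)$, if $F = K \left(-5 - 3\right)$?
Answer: $-107920$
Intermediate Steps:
$F = 40$ ($F = - 5 \left(-5 - 3\right) = \left(-5\right) \left(-8\right) = 40$)
$F \left(-2698\right) = 40 \left(-2698\right) = -107920$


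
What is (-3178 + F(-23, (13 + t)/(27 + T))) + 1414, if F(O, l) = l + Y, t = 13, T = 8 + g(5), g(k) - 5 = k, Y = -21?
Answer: -80299/45 ≈ -1784.4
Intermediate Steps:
g(k) = 5 + k
T = 18 (T = 8 + (5 + 5) = 8 + 10 = 18)
F(O, l) = -21 + l (F(O, l) = l - 21 = -21 + l)
(-3178 + F(-23, (13 + t)/(27 + T))) + 1414 = (-3178 + (-21 + (13 + 13)/(27 + 18))) + 1414 = (-3178 + (-21 + 26/45)) + 1414 = (-3178 - 919/45) + 1414 = -143929/45 + 1414 = -80299/45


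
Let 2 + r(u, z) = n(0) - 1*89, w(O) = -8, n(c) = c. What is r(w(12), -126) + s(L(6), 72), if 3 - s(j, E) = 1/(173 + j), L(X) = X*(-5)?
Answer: -12585/143 ≈ -88.007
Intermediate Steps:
L(X) = -5*X
r(u, z) = -91 (r(u, z) = -2 + (0 - 1*89) = -2 + (0 - 89) = -2 - 89 = -91)
s(j, E) = 3 - 1/(173 + j)
r(w(12), -126) + s(L(6), 72) = -91 + (518 + 3*(-5*6))/(173 - 5*6) = -91 + (518 + 3*(-30))/(173 - 30) = -91 + (518 - 90)/143 = -91 + (1/143)*428 = -91 + 428/143 = -12585/143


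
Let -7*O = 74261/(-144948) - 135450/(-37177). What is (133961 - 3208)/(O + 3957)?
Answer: 14991337202604/453634071769 ≈ 33.047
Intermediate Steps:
O = -51283907/114653868 (O = -(74261/(-144948) - 135450/(-37177))/7 = -(74261*(-1/144948) - 135450*(-1/37177))/7 = -(-74261/144948 + 19350/5311)/7 = -⅐*51283907/16379124 = -51283907/114653868 ≈ -0.44729)
(133961 - 3208)/(O + 3957) = (133961 - 3208)/(-51283907/114653868 + 3957) = 130753/(453634071769/114653868) = 130753*(114653868/453634071769) = 14991337202604/453634071769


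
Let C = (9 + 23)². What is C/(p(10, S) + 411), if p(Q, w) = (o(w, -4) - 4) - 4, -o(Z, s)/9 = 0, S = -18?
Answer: 1024/403 ≈ 2.5409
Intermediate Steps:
o(Z, s) = 0 (o(Z, s) = -9*0 = 0)
C = 1024 (C = 32² = 1024)
p(Q, w) = -8 (p(Q, w) = (0 - 4) - 4 = -4 - 4 = -8)
C/(p(10, S) + 411) = 1024/(-8 + 411) = 1024/403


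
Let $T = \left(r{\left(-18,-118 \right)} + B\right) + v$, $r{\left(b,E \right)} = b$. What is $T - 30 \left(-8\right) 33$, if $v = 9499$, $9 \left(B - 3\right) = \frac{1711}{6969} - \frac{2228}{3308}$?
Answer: $\frac{902747660132}{51870267} \approx 17404.0$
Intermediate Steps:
$B = \frac{153144065}{51870267}$ ($B = 3 + \frac{\frac{1711}{6969} - \frac{2228}{3308}}{9} = 3 + \frac{1711 \cdot \frac{1}{6969} - \frac{557}{827}}{9} = 3 + \frac{\frac{1711}{6969} - \frac{557}{827}}{9} = 3 + \frac{1}{9} \left(- \frac{2466736}{5763363}\right) = 3 - \frac{2466736}{51870267} = \frac{153144065}{51870267} \approx 2.9524$)
$T = \frac{491935145492}{51870267}$ ($T = \left(-18 + \frac{153144065}{51870267}\right) + 9499 = - \frac{780520741}{51870267} + 9499 = \frac{491935145492}{51870267} \approx 9484.0$)
$T - 30 \left(-8\right) 33 = \frac{491935145492}{51870267} - 30 \left(-8\right) 33 = \frac{491935145492}{51870267} - \left(-240\right) 33 = \frac{491935145492}{51870267} - -7920 = \frac{491935145492}{51870267} + 7920 = \frac{902747660132}{51870267}$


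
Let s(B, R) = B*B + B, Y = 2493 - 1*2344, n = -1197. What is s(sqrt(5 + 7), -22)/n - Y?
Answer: -59455/399 - 2*sqrt(3)/1197 ≈ -149.01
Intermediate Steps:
Y = 149 (Y = 2493 - 2344 = 149)
s(B, R) = B + B**2 (s(B, R) = B**2 + B = B + B**2)
s(sqrt(5 + 7), -22)/n - Y = (sqrt(5 + 7)*(1 + sqrt(5 + 7)))/(-1197) - 1*149 = (sqrt(12)*(1 + sqrt(12)))*(-1/1197) - 149 = ((2*sqrt(3))*(1 + 2*sqrt(3)))*(-1/1197) - 149 = (2*sqrt(3)*(1 + 2*sqrt(3)))*(-1/1197) - 149 = -2*sqrt(3)*(1 + 2*sqrt(3))/1197 - 149 = -149 - 2*sqrt(3)*(1 + 2*sqrt(3))/1197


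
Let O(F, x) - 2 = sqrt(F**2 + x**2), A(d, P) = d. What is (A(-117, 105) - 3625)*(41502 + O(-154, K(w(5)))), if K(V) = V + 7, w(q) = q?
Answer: -155307968 - 7484*sqrt(5965) ≈ -1.5589e+8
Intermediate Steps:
K(V) = 7 + V
O(F, x) = 2 + sqrt(F**2 + x**2)
(A(-117, 105) - 3625)*(41502 + O(-154, K(w(5)))) = (-117 - 3625)*(41502 + (2 + sqrt((-154)**2 + (7 + 5)**2))) = -3742*(41502 + (2 + sqrt(23716 + 12**2))) = -3742*(41502 + (2 + sqrt(23716 + 144))) = -3742*(41502 + (2 + sqrt(23860))) = -3742*(41502 + (2 + 2*sqrt(5965))) = -3742*(41504 + 2*sqrt(5965)) = -155307968 - 7484*sqrt(5965)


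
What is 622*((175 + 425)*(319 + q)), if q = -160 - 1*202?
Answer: -16047600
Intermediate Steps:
q = -362 (q = -160 - 202 = -362)
622*((175 + 425)*(319 + q)) = 622*((175 + 425)*(319 - 362)) = 622*(600*(-43)) = 622*(-25800) = -16047600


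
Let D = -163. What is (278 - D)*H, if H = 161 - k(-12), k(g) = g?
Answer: 76293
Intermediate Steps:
H = 173 (H = 161 - 1*(-12) = 161 + 12 = 173)
(278 - D)*H = (278 - 1*(-163))*173 = (278 + 163)*173 = 441*173 = 76293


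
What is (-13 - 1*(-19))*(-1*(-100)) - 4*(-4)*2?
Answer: 632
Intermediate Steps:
(-13 - 1*(-19))*(-1*(-100)) - 4*(-4)*2 = (-13 + 19)*100 + 16*2 = 6*100 + 32 = 600 + 32 = 632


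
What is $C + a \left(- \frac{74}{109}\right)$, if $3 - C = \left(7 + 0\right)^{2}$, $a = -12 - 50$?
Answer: $- \frac{426}{109} \approx -3.9083$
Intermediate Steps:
$a = -62$
$C = -46$ ($C = 3 - \left(7 + 0\right)^{2} = 3 - 7^{2} = 3 - 49 = -46$)
$C + a \left(- \frac{74}{109}\right) = -46 - 62 \left(- \frac{74}{109}\right) = -46 - 62 \left(\left(-74\right) \frac{1}{109}\right) = -46 - - \frac{4588}{109} = -46 + \frac{4588}{109} = - \frac{426}{109}$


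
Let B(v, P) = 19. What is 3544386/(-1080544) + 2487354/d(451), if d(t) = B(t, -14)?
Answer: 1343814048621/10265168 ≈ 1.3091e+5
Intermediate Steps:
d(t) = 19
3544386/(-1080544) + 2487354/d(451) = 3544386/(-1080544) + 2487354/19 = 3544386*(-1/1080544) + 2487354*(1/19) = -1772193/540272 + 2487354/19 = 1343814048621/10265168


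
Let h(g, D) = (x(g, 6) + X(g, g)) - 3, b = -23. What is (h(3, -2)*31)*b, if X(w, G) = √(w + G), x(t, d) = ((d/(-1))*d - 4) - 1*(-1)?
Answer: 29946 - 713*√6 ≈ 28200.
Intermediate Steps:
x(t, d) = -3 - d² (x(t, d) = ((d*(-1))*d - 4) + 1 = ((-d)*d - 4) + 1 = (-d² - 4) + 1 = (-4 - d²) + 1 = -3 - d²)
X(w, G) = √(G + w)
h(g, D) = -42 + √2*√g (h(g, D) = ((-3 - 1*6²) + √(g + g)) - 3 = ((-3 - 1*36) + √(2*g)) - 3 = ((-3 - 36) + √2*√g) - 3 = (-39 + √2*√g) - 3 = -42 + √2*√g)
(h(3, -2)*31)*b = ((-42 + √2*√3)*31)*(-23) = ((-42 + √6)*31)*(-23) = (-1302 + 31*√6)*(-23) = 29946 - 713*√6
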